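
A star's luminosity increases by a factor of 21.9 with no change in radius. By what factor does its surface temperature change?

factor ≈ 2.16

P ∝ T⁴ ⇒ T ∝ P^(1/4), so T scales by (21.9)^(1/4) = 2.16.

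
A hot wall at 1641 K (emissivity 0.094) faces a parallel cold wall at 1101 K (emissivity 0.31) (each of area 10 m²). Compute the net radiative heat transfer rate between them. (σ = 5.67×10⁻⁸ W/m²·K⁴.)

For two large parallel gray plates, q = σ(T₁⁴ − T₂⁴) / (1/ε₁ + 1/ε₂ − 1).
1/ε₁ + 1/ε₂ − 1 = 1/0.094 + 1/0.31 − 1 = 12.86.
T₁⁴ − T₂⁴ = 7.25×10^12 − 1.47×10^12 = 5.78×10^12 K⁴.
q = 5.67×10⁻⁸ × 5.78×10^12 / 12.86 = 25500 W/m².
Q = q·A = 25500 × 10 = 2.55×10^5 W.

Q ≈ 2.55×10^5 W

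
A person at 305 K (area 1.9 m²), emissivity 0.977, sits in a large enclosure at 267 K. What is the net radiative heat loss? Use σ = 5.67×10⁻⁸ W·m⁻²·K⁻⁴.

Q ≈ 376 W

Q = εσA(T⁴ − T_s⁴). T⁴ − T_s⁴ = (305)⁴ − (267)⁴ = 8.65×10^9 − 5.08×10^9 = 3.57×10^9 K⁴.
Q = 0.977 × 5.67×10⁻⁸ × 1.90 × 3.57×10^9 = 376 W.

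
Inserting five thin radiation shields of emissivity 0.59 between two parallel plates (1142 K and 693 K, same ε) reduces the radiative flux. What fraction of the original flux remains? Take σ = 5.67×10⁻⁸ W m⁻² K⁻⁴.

With N identical shields there are N+1 = 6 gaps in series, each with the same radiative resistance, so the flux falls to 1/(N+1) of its unshielded value.

ratio ≈ 0.167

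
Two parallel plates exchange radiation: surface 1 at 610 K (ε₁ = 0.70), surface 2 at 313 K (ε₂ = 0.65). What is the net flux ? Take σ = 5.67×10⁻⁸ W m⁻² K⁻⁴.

For two large parallel gray plates, q = σ(T₁⁴ − T₂⁴) / (1/ε₁ + 1/ε₂ − 1).
1/ε₁ + 1/ε₂ − 1 = 1/0.70 + 1/0.65 − 1 = 1.967.
T₁⁴ − T₂⁴ = 1.38×10^11 − 9.60×10^9 = 1.29×10^11 K⁴.
q = 5.67×10⁻⁸ × 1.29×10^11 / 1.967 = 3710 W/m².

q ≈ 3710 W/m²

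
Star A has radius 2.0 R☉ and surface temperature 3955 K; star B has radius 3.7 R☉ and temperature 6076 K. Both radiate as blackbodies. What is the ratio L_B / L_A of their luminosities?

L_B/L_A ≈ 19.1

L = 4πR²σT⁴ ∝ R²T⁴, so L_B/L_A = (3.7/2.0)² × (6076/3955)⁴ = 3.42 × 5.57 = 19.1.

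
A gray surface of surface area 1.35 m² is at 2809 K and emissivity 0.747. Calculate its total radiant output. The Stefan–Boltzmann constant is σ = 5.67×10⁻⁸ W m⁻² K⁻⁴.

Stefan–Boltzmann: P = εσAT⁴ = 0.747 × 5.67×10⁻⁸ × 1.35 × (2809)⁴ = 0.747 × 5.67×10⁻⁸ × 1.35 × 6.23×10^13.
P = 3.56×10^6 W.

P ≈ 3.56×10^6 W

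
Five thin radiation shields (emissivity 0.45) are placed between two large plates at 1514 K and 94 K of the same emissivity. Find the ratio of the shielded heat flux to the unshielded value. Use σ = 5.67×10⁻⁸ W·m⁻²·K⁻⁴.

With N identical shields there are N+1 = 6 gaps in series, each with the same radiative resistance, so the flux falls to 1/(N+1) of its unshielded value.

ratio ≈ 0.167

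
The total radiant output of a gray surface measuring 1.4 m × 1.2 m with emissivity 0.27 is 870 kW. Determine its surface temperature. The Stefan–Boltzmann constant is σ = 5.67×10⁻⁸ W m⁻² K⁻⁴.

T ≈ 2410 K

A = 1.4 × 1.2 = 1.68 m².
From P = εσAT⁴, T = (P / εσA)^(1/4) = (8.70×10^5 / (0.27 × 5.67×10⁻⁸ × 1.68))^(1/4).
T = (3.38×10^13)^(1/4) = 2410 K.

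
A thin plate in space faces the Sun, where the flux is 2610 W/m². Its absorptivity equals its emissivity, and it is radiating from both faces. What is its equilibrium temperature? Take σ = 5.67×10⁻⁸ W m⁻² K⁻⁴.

Absorbed flux αS = emitted flux 2εσT⁴ per unit area; with α = ε this gives T = (S/2σ)^(1/4).
T = (2610 / (2 × 5.67×10⁻⁸))^(1/4) = (2.30×10^10)^(1/4).
T = 389 K.

T ≈ 389 K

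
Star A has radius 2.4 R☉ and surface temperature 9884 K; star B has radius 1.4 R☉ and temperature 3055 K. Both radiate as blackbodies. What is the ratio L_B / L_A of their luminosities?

L = 4πR²σT⁴ ∝ R²T⁴, so L_B/L_A = (1.4/2.4)² × (3055/9884)⁴ = 0.340 × 9.13×10^-3 = 3.11×10^-3.

L_B/L_A ≈ 3.11×10^-3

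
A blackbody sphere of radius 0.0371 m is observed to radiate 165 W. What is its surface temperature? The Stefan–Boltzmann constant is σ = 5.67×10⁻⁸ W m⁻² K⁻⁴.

A = 4πr² = 4π × (0.0371)² = 0.0173 m².
From P = σAT⁴, T = (P / σA)^(1/4) = (165 / (5.67×10⁻⁸ × 0.0173))^(1/4).
T = (1.68×10^11)^(1/4) = 640 K.

T ≈ 640 K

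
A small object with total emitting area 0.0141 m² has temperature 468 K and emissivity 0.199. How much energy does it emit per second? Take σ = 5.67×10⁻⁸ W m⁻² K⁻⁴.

Stefan–Boltzmann: P = εσAT⁴ = 0.199 × 5.67×10⁻⁸ × 0.0141 × (468)⁴ = 0.199 × 5.67×10⁻⁸ × 0.0141 × 4.80×10^10.
P = 7.63 W.

P ≈ 7.63 W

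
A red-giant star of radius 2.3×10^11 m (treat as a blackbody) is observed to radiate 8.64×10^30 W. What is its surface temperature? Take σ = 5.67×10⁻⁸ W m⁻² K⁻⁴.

A = 4πr² = 4π × (2.3×10^11)² = 6.65×10^23 m².
From P = σAT⁴, T = (P / σA)^(1/4) = (8.64×10^30 / (5.67×10⁻⁸ × 6.65×10^23))^(1/4).
T = (2.29×10^14)^(1/4) = 3890 K.

T ≈ 3890 K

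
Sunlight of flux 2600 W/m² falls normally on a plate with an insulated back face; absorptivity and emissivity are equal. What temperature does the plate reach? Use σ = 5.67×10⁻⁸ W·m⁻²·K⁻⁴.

Absorbed flux αS = emitted flux εσT⁴ (one radiating face); with α = ε, T = (S/σ)^(1/4).
T = (2600 / 5.67×10⁻⁸)^(1/4) = (4.59×10^10)^(1/4).
T = 463 K.

T ≈ 463 K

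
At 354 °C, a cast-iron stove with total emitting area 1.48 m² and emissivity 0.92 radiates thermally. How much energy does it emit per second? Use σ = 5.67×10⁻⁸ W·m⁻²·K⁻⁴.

354 °C = 627 K.
Stefan–Boltzmann: P = εσAT⁴ = 0.92 × 5.67×10⁻⁸ × 1.48 × (627)⁴ = 0.92 × 5.67×10⁻⁸ × 1.48 × 1.55×10^11.
P = 11900 W.

P ≈ 11900 W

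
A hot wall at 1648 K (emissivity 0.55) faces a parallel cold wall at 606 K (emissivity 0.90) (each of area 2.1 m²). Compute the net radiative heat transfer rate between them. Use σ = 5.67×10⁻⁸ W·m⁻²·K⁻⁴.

For two large parallel gray plates, q = σ(T₁⁴ − T₂⁴) / (1/ε₁ + 1/ε₂ − 1).
1/ε₁ + 1/ε₂ − 1 = 1/0.55 + 1/0.90 − 1 = 1.929.
T₁⁴ − T₂⁴ = 7.38×10^12 − 1.35×10^11 = 7.24×10^12 K⁴.
q = 5.67×10⁻⁸ × 7.24×10^12 / 1.929 = 2.13×10^5 W/m².
Q = q·A = 2.13×10^5 × 2.1 = 4.47×10^5 W.

Q ≈ 4.47×10^5 W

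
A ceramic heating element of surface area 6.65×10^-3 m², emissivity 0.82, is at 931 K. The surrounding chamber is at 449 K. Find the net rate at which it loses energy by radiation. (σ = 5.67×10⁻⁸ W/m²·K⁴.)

Q ≈ 220 W

Q = εσA(T⁴ − T_s⁴). T⁴ − T_s⁴ = (931)⁴ − (449)⁴ = 7.51×10^11 − 4.06×10^10 = 7.11×10^11 K⁴.
Q = 0.82 × 5.67×10⁻⁸ × 6.65×10^-3 × 7.11×10^11 = 220 W.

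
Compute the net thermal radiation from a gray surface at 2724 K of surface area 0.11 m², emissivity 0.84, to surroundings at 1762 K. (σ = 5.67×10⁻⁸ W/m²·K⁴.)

Q = εσA(T⁴ − T_s⁴). T⁴ − T_s⁴ = (2724)⁴ − (1762)⁴ = 5.51×10^13 − 9.64×10^12 = 4.54×10^13 K⁴.
Q = 0.84 × 5.67×10⁻⁸ × 0.110 × 4.54×10^13 = 2.38×10^5 W.

Q ≈ 2.38×10^5 W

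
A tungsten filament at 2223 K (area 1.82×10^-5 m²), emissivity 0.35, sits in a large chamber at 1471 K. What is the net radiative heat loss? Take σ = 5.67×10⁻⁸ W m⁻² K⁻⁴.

Q ≈ 7.13 W

Q = εσA(T⁴ − T_s⁴). T⁴ − T_s⁴ = (2223)⁴ − (1471)⁴ = 2.44×10^13 − 4.68×10^12 = 1.97×10^13 K⁴.
Q = 0.35 × 5.67×10⁻⁸ × 1.82×10^-5 × 1.97×10^13 = 7.13 W.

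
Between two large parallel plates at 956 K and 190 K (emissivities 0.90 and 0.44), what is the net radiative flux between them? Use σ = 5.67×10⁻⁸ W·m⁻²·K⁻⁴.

q ≈ 19800 W/m²

For two large parallel gray plates, q = σ(T₁⁴ − T₂⁴) / (1/ε₁ + 1/ε₂ − 1).
1/ε₁ + 1/ε₂ − 1 = 1/0.90 + 1/0.44 − 1 = 2.384.
T₁⁴ − T₂⁴ = 8.35×10^11 − 1.30×10^9 = 8.34×10^11 K⁴.
q = 5.67×10⁻⁸ × 8.34×10^11 / 2.384 = 19800 W/m².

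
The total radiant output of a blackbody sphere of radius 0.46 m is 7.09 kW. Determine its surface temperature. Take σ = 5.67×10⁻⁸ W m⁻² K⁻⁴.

A = 4πr² = 4π × (0.46)² = 2.66 m².
From P = σAT⁴, T = (P / σA)^(1/4) = (7090 / (5.67×10⁻⁸ × 2.66))^(1/4).
T = (4.70×10^10)^(1/4) = 466 K.

T ≈ 466 K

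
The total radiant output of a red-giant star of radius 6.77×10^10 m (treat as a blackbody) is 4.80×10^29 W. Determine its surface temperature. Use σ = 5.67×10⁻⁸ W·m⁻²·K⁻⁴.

T ≈ 3480 K

A = 4πr² = 4π × (6.77×10^10)² = 5.76×10^22 m².
From P = σAT⁴, T = (P / σA)^(1/4) = (4.80×10^29 / (5.67×10⁻⁸ × 5.76×10^22))^(1/4).
T = (1.47×10^14)^(1/4) = 3480 K.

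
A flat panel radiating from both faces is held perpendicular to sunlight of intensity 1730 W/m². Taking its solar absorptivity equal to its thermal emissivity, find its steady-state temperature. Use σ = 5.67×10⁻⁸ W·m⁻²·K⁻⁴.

Absorbed flux αS = emitted flux 2εσT⁴ per unit area; with α = ε this gives T = (S/2σ)^(1/4).
T = (1730 / (2 × 5.67×10⁻⁸))^(1/4) = (1.53×10^10)^(1/4).
T = 351 K.

T ≈ 351 K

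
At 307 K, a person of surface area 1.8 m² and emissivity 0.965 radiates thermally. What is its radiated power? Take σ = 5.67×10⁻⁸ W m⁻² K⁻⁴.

P ≈ 875 W

P = εσAT⁴ = 0.965 × 5.67×10⁻⁸ × 1.80 × (307)⁴ = 0.965 × 5.67×10⁻⁸ × 1.80 × 8.88×10^9.
P = 875 W.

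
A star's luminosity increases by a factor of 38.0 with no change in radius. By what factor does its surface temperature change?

P ∝ T⁴ ⇒ T ∝ P^(1/4), so T scales by (38.0)^(1/4) = 2.48.

factor ≈ 2.48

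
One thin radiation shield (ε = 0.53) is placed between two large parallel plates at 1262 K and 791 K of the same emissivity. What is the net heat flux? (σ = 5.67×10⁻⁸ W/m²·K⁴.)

Each of the 2 gaps contributes resistance (2/ε − 1) = 2/0.53 − 1 = 2.774; total = 5.547.
q = σ(T₁⁴ − T₂⁴) / 5.547 = 5.67×10⁻⁸ × 2.15×10^12 / 5.547 = 21900 W/m².

q ≈ 21900 W/m²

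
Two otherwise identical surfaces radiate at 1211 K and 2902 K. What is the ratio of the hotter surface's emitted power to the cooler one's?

P ∝ T⁴, so the ratio is (2902/1211)⁴ = (2.396)⁴ = 33.0.

ratio ≈ 33.0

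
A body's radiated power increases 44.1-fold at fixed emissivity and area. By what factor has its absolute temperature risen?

P ∝ T⁴ ⇒ T ∝ P^(1/4), so T scales by (44.1)^(1/4) = 2.58.

factor ≈ 2.58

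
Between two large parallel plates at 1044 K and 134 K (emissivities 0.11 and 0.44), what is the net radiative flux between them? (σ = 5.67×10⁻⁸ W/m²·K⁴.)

q ≈ 6500 W/m²

For two large parallel gray plates, q = σ(T₁⁴ − T₂⁴) / (1/ε₁ + 1/ε₂ − 1).
1/ε₁ + 1/ε₂ − 1 = 1/0.11 + 1/0.44 − 1 = 10.36.
T₁⁴ − T₂⁴ = 1.19×10^12 − 3.22×10^8 = 1.19×10^12 K⁴.
q = 5.67×10⁻⁸ × 1.19×10^12 / 10.36 = 6500 W/m².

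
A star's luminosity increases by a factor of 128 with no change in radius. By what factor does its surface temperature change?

P ∝ T⁴ ⇒ T ∝ P^(1/4), so T scales by (128)^(1/4) = 3.36.

factor ≈ 3.36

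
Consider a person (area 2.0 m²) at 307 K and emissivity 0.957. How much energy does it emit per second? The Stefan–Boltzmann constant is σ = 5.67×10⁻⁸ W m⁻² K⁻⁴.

P = εσAT⁴ = 0.957 × 5.67×10⁻⁸ × 2.00 × (307)⁴ = 0.957 × 5.67×10⁻⁸ × 2.00 × 8.88×10^9.
P = 964 W.

P ≈ 964 W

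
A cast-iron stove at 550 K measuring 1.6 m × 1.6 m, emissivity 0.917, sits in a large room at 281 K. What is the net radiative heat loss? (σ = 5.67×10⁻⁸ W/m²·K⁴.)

Q ≈ 11300 W

A = 1.6 × 1.6 = 2.56 m².
Q = εσA(T⁴ − T_s⁴). T⁴ − T_s⁴ = (550)⁴ − (281)⁴ = 9.15×10^10 − 6.23×10^9 = 8.53×10^10 K⁴.
Q = 0.917 × 5.67×10⁻⁸ × 2.56 × 8.53×10^10 = 11300 W.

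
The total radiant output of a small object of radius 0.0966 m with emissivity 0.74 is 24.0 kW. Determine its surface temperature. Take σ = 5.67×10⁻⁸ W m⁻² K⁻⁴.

A = 4πr² = 4π × (0.0966)² = 0.117 m².
From P = εσAT⁴, T = (P / εσA)^(1/4) = (24000 / (0.74 × 5.67×10⁻⁸ × 0.117))^(1/4).
T = (4.88×10^12)^(1/4) = 1490 K.

T ≈ 1490 K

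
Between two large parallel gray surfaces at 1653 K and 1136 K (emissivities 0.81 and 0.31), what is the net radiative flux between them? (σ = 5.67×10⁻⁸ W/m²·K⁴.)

For two large parallel gray plates, q = σ(T₁⁴ − T₂⁴) / (1/ε₁ + 1/ε₂ − 1).
1/ε₁ + 1/ε₂ − 1 = 1/0.81 + 1/0.31 − 1 = 3.460.
T₁⁴ − T₂⁴ = 7.47×10^12 − 1.67×10^12 = 5.80×10^12 K⁴.
q = 5.67×10⁻⁸ × 5.80×10^12 / 3.460 = 95000 W/m².

q ≈ 95000 W/m²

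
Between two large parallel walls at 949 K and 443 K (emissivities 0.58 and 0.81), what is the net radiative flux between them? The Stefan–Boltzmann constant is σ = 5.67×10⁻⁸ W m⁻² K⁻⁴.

For two large parallel gray plates, q = σ(T₁⁴ − T₂⁴) / (1/ε₁ + 1/ε₂ − 1).
1/ε₁ + 1/ε₂ − 1 = 1/0.58 + 1/0.81 − 1 = 1.959.
T₁⁴ − T₂⁴ = 8.11×10^11 − 3.85×10^10 = 7.73×10^11 K⁴.
q = 5.67×10⁻⁸ × 7.73×10^11 / 1.959 = 22400 W/m².

q ≈ 22400 W/m²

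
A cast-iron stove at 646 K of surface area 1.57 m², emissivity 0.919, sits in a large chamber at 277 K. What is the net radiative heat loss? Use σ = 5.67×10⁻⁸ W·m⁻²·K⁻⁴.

Q = εσA(T⁴ − T_s⁴). T⁴ − T_s⁴ = (646)⁴ − (277)⁴ = 1.74×10^11 − 5.89×10^9 = 1.68×10^11 K⁴.
Q = 0.919 × 5.67×10⁻⁸ × 1.57 × 1.68×10^11 = 13800 W.

Q ≈ 13800 W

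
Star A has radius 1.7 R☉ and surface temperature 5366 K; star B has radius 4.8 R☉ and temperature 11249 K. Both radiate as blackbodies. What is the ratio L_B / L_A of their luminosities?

L_B/L_A ≈ 154

L = 4πR²σT⁴ ∝ R²T⁴, so L_B/L_A = (4.8/1.7)² × (11249/5366)⁴ = 7.97 × 19.3 = 154.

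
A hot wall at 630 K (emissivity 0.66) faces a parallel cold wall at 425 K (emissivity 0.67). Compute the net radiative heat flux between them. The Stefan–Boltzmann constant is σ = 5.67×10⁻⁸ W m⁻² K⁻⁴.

q ≈ 3530 W/m²

For two large parallel gray plates, q = σ(T₁⁴ − T₂⁴) / (1/ε₁ + 1/ε₂ − 1).
1/ε₁ + 1/ε₂ − 1 = 1/0.66 + 1/0.67 − 1 = 2.008.
T₁⁴ − T₂⁴ = 1.58×10^11 − 3.26×10^10 = 1.25×10^11 K⁴.
q = 5.67×10⁻⁸ × 1.25×10^11 / 2.008 = 3530 W/m².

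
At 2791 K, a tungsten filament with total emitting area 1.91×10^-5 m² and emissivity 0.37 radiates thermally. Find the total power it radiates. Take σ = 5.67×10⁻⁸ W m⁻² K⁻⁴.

P ≈ 24.3 W

Stefan–Boltzmann: P = εσAT⁴ = 0.37 × 5.67×10⁻⁸ × 1.91×10^-5 × (2791)⁴ = 0.37 × 5.67×10⁻⁸ × 1.91×10^-5 × 6.07×10^13.
P = 24.3 W.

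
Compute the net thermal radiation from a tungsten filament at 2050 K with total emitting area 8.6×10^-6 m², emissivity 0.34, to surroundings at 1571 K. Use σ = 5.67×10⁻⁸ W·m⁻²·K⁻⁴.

Q ≈ 1.92 W

Q = εσA(T⁴ − T_s⁴). T⁴ − T_s⁴ = (2050)⁴ − (1571)⁴ = 1.77×10^13 − 6.09×10^12 = 1.16×10^13 K⁴.
Q = 0.34 × 5.67×10⁻⁸ × 8.60×10^-6 × 1.16×10^13 = 1.92 W.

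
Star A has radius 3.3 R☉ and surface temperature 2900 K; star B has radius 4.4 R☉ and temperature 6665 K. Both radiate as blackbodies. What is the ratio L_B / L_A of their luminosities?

L_B/L_A ≈ 49.6

L = 4πR²σT⁴ ∝ R²T⁴, so L_B/L_A = (4.4/3.3)² × (6665/2900)⁴ = 1.78 × 27.9 = 49.6.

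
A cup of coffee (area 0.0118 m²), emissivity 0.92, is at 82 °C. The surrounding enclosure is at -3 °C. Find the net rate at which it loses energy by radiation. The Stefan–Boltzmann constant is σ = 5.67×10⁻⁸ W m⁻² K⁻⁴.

Convert: 82 °C = 355 K; -3 °C = 270 K.
Q = εσA(T⁴ − T_s⁴). T⁴ − T_s⁴ = (355)⁴ − (270)⁴ = 1.59×10^10 − 5.31×10^9 = 1.06×10^10 K⁴.
Q = 0.92 × 5.67×10⁻⁸ × 0.0118 × 1.06×10^10 = 6.50 W.

Q ≈ 6.50 W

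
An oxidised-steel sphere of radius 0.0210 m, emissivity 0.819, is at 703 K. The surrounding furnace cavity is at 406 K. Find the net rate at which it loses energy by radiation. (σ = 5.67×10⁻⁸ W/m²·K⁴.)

Q ≈ 55.9 W

A = 4πr² = 4π × (0.0210)² = 5.54×10^-3 m².
Q = εσA(T⁴ − T_s⁴). T⁴ − T_s⁴ = (703)⁴ − (406)⁴ = 2.44×10^11 − 2.72×10^10 = 2.17×10^11 K⁴.
Q = 0.819 × 5.67×10⁻⁸ × 5.54×10^-3 × 2.17×10^11 = 55.9 W.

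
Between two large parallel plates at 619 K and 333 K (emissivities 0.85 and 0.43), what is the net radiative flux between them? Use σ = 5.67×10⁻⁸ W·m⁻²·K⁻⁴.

For two large parallel gray plates, q = σ(T₁⁴ − T₂⁴) / (1/ε₁ + 1/ε₂ − 1).
1/ε₁ + 1/ε₂ − 1 = 1/0.85 + 1/0.43 − 1 = 2.502.
T₁⁴ − T₂⁴ = 1.47×10^11 − 1.23×10^10 = 1.35×10^11 K⁴.
q = 5.67×10⁻⁸ × 1.35×10^11 / 2.502 = 3050 W/m².

q ≈ 3050 W/m²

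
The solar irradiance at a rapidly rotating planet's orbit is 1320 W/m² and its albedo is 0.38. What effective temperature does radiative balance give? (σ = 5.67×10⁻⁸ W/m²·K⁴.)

T ≈ 245 K

Power absorbed = (1−a)S·πR²; power emitted = 4πR²σT⁴. Equating and cancelling πR²:
T = ((1−a)S / 4σ)^(1/4) = (818 / (4 × 5.67×10⁻⁸))^(1/4) = (3.61×10^9)^(1/4).
T = 245 K.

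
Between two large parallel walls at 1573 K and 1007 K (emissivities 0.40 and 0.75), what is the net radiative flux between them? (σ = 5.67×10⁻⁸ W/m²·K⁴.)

For two large parallel gray plates, q = σ(T₁⁴ − T₂⁴) / (1/ε₁ + 1/ε₂ − 1).
1/ε₁ + 1/ε₂ − 1 = 1/0.40 + 1/0.75 − 1 = 2.833.
T₁⁴ − T₂⁴ = 6.12×10^12 − 1.03×10^12 = 5.09×10^12 K⁴.
q = 5.67×10⁻⁸ × 5.09×10^12 / 2.833 = 1.02×10^5 W/m².

q ≈ 1.02×10^5 W/m²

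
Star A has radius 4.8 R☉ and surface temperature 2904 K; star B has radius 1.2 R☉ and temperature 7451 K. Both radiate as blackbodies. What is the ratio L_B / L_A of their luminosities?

L = 4πR²σT⁴ ∝ R²T⁴, so L_B/L_A = (1.2/4.8)² × (7451/2904)⁴ = 0.0625 × 43.3 = 2.71.

L_B/L_A ≈ 2.71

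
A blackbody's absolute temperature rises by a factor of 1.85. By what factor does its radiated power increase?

P ∝ T⁴, so the power scales as (1.85)⁴ = 11.7.

factor ≈ 11.7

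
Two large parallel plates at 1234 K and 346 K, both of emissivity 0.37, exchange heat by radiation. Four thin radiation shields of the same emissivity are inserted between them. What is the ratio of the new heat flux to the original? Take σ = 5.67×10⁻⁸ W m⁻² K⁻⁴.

With N identical shields there are N+1 = 5 gaps in series, each with the same radiative resistance, so the flux falls to 1/(N+1) of its unshielded value.

ratio ≈ 0.200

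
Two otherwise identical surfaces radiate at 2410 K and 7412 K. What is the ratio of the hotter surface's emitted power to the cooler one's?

ratio ≈ 89.5

P ∝ T⁴, so the ratio is (7412/2410)⁴ = (3.076)⁴ = 89.5.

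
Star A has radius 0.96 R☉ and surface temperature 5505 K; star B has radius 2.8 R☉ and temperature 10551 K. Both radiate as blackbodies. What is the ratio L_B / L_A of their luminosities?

L = 4πR²σT⁴ ∝ R²T⁴, so L_B/L_A = (2.8/0.96)² × (10551/5505)⁴ = 8.51 × 13.5 = 115.

L_B/L_A ≈ 115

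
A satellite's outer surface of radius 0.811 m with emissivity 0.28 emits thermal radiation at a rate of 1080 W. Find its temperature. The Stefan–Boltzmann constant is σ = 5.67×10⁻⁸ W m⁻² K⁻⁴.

T ≈ 301 K

A = 4πr² = 4π × (0.811)² = 8.27 m².
From P = εσAT⁴, T = (P / εσA)^(1/4) = (1080 / (0.28 × 5.67×10⁻⁸ × 8.27))^(1/4).
T = (8.23×10^9)^(1/4) = 301 K.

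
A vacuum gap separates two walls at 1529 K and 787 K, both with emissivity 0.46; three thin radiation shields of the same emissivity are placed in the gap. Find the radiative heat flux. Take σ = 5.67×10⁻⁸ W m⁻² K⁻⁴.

q ≈ 21500 W/m²

Each of the 4 gaps contributes resistance (2/ε − 1) = 2/0.46 − 1 = 3.348; total = 13.39.
q = σ(T₁⁴ − T₂⁴) / 13.39 = 5.67×10⁻⁸ × 5.08×10^12 / 13.39 = 21500 W/m².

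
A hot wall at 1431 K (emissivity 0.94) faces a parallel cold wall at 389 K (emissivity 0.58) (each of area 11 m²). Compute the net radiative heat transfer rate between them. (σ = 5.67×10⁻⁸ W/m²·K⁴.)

Q ≈ 1.45×10^6 W

For two large parallel gray plates, q = σ(T₁⁴ − T₂⁴) / (1/ε₁ + 1/ε₂ − 1).
1/ε₁ + 1/ε₂ − 1 = 1/0.94 + 1/0.58 − 1 = 1.788.
T₁⁴ − T₂⁴ = 4.19×10^12 − 2.29×10^10 = 4.17×10^12 K⁴.
q = 5.67×10⁻⁸ × 4.17×10^12 / 1.788 = 1.32×10^5 W/m².
Q = q·A = 1.32×10^5 × 11 = 1.45×10^6 W.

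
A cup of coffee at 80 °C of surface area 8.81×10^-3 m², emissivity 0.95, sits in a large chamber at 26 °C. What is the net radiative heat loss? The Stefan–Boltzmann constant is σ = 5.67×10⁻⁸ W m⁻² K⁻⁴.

Q ≈ 3.58 W

Convert: 80 °C = 353 K; 26 °C = 299 K.
Q = εσA(T⁴ − T_s⁴). T⁴ − T_s⁴ = (353)⁴ − (299)⁴ = 1.55×10^10 − 7.99×10^9 = 7.53×10^9 K⁴.
Q = 0.95 × 5.67×10⁻⁸ × 8.81×10^-3 × 7.53×10^9 = 3.58 W.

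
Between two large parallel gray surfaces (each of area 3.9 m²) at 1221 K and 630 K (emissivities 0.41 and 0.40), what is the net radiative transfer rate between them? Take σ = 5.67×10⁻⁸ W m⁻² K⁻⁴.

For two large parallel gray plates, q = σ(T₁⁴ − T₂⁴) / (1/ε₁ + 1/ε₂ − 1).
1/ε₁ + 1/ε₂ − 1 = 1/0.41 + 1/0.40 − 1 = 3.939.
T₁⁴ − T₂⁴ = 2.22×10^12 − 1.58×10^11 = 2.07×10^12 K⁴.
q = 5.67×10⁻⁸ × 2.07×10^12 / 3.939 = 29700 W/m².
Q = q·A = 29700 × 3.9 = 1.16×10^5 W.

Q ≈ 1.16×10^5 W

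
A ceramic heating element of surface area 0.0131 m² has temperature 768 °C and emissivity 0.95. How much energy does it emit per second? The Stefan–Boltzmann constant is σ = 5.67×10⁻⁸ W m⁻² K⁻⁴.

P ≈ 829 W

768 °C = 1041 K.
Stefan–Boltzmann: P = εσAT⁴ = 0.95 × 5.67×10⁻⁸ × 0.0131 × (1041)⁴ = 0.95 × 5.67×10⁻⁸ × 0.0131 × 1.17×10^12.
P = 829 W.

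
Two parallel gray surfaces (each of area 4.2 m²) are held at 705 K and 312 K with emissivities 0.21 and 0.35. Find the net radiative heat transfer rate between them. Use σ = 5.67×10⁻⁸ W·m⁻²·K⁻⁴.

Q ≈ 8550 W

For two large parallel gray plates, q = σ(T₁⁴ − T₂⁴) / (1/ε₁ + 1/ε₂ − 1).
1/ε₁ + 1/ε₂ − 1 = 1/0.21 + 1/0.35 − 1 = 6.619.
T₁⁴ − T₂⁴ = 2.47×10^11 − 9.48×10^9 = 2.38×10^11 K⁴.
q = 5.67×10⁻⁸ × 2.38×10^11 / 6.619 = 2030 W/m².
Q = q·A = 2030 × 4.2 = 8550 W.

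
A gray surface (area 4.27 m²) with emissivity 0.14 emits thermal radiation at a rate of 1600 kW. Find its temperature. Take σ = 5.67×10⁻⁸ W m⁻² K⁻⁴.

From P = εσAT⁴, T = (P / εσA)^(1/4) = (1.60×10^6 / (0.14 × 5.67×10⁻⁸ × 4.27))^(1/4).
T = (4.72×10^13)^(1/4) = 2620 K.

T ≈ 2620 K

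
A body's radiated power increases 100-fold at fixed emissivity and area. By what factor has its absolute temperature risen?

P ∝ T⁴ ⇒ T ∝ P^(1/4), so T scales by (100)^(1/4) = 3.16.

factor ≈ 3.16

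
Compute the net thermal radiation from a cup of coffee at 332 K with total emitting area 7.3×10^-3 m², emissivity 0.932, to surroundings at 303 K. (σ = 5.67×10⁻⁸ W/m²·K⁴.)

Q = εσA(T⁴ − T_s⁴). T⁴ − T_s⁴ = (332)⁴ − (303)⁴ = 1.21×10^10 − 8.43×10^9 = 3.72×10^9 K⁴.
Q = 0.932 × 5.67×10⁻⁸ × 7.30×10^-3 × 3.72×10^9 = 1.44 W.

Q ≈ 1.44 W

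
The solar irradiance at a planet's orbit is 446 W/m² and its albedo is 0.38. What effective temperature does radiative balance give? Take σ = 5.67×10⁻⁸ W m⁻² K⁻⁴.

T ≈ 187 K

Power absorbed = (1−a)S·πR²; power emitted = 4πR²σT⁴. Equating and cancelling πR²:
T = ((1−a)S / 4σ)^(1/4) = (277 / (4 × 5.67×10⁻⁸))^(1/4) = (1.22×10^9)^(1/4).
T = 187 K.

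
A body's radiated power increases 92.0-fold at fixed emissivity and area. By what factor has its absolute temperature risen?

P ∝ T⁴ ⇒ T ∝ P^(1/4), so T scales by (92.0)^(1/4) = 3.10.

factor ≈ 3.10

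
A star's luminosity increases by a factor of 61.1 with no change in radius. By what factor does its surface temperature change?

factor ≈ 2.80

P ∝ T⁴ ⇒ T ∝ P^(1/4), so T scales by (61.1)^(1/4) = 2.80.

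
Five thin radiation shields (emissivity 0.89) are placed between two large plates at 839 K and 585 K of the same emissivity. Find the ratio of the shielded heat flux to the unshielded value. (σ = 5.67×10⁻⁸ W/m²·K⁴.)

With N identical shields there are N+1 = 6 gaps in series, each with the same radiative resistance, so the flux falls to 1/(N+1) of its unshielded value.

ratio ≈ 0.167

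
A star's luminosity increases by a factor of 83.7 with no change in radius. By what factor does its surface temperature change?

P ∝ T⁴ ⇒ T ∝ P^(1/4), so T scales by (83.7)^(1/4) = 3.02.

factor ≈ 3.02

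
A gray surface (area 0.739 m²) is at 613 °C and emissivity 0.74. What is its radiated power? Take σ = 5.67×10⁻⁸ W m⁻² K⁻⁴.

613 °C = 886 K.
Stefan–Boltzmann: P = εσAT⁴ = 0.74 × 5.67×10⁻⁸ × 0.739 × (886)⁴ = 0.74 × 5.67×10⁻⁸ × 0.739 × 6.16×10^11.
P = 19100 W.

P ≈ 19100 W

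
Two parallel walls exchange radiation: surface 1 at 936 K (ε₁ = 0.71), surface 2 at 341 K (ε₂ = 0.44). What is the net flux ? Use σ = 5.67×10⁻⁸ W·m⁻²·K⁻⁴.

q ≈ 15900 W/m²

For two large parallel gray plates, q = σ(T₁⁴ − T₂⁴) / (1/ε₁ + 1/ε₂ − 1).
1/ε₁ + 1/ε₂ − 1 = 1/0.71 + 1/0.44 − 1 = 2.681.
T₁⁴ − T₂⁴ = 7.68×10^11 − 1.35×10^10 = 7.54×10^11 K⁴.
q = 5.67×10⁻⁸ × 7.54×10^11 / 2.681 = 15900 W/m².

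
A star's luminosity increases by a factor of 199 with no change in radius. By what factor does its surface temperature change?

factor ≈ 3.76

P ∝ T⁴ ⇒ T ∝ P^(1/4), so T scales by (199)^(1/4) = 3.76.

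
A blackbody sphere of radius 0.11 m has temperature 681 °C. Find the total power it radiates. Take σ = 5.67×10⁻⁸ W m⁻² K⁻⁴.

A = 4πr² = 4π × (0.11)² = 0.152 m².
681 °C = 954 K.
P = σAT⁴ = 5.67×10⁻⁸ × 0.152 × (954)⁴ = 5.67×10⁻⁸ × 0.152 × 8.28×10^11.
P = 7140 W.

P ≈ 7140 W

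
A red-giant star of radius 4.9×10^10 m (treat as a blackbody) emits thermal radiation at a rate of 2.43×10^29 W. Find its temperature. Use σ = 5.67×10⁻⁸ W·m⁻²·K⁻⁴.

T ≈ 3450 K

A = 4πr² = 4π × (4.9×10^10)² = 3.02×10^22 m².
From P = σAT⁴, T = (P / σA)^(1/4) = (2.43×10^29 / (5.67×10⁻⁸ × 3.02×10^22))^(1/4).
T = (1.42×10^14)^(1/4) = 3450 K.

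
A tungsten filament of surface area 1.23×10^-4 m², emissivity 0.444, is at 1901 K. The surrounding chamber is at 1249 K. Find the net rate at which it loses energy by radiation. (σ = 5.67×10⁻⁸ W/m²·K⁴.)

Q ≈ 32.9 W

Q = εσA(T⁴ − T_s⁴). T⁴ − T_s⁴ = (1901)⁴ − (1249)⁴ = 1.31×10^13 − 2.43×10^12 = 1.06×10^13 K⁴.
Q = 0.444 × 5.67×10⁻⁸ × 1.23×10^-4 × 1.06×10^13 = 32.9 W.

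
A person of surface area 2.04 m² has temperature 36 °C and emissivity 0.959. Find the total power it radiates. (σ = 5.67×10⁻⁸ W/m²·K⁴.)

P ≈ 1010 W

36 °C = 309 K.
P = εσAT⁴ = 0.959 × 5.67×10⁻⁸ × 2.04 × (309)⁴ = 0.959 × 5.67×10⁻⁸ × 2.04 × 9.12×10^9.
P = 1010 W.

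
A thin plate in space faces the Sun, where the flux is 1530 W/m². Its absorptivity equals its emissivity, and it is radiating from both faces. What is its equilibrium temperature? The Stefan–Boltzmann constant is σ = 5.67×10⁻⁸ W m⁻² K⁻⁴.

Absorbed flux αS = emitted flux 2εσT⁴ per unit area; with α = ε this gives T = (S/2σ)^(1/4).
T = (1530 / (2 × 5.67×10⁻⁸))^(1/4) = (1.35×10^10)^(1/4).
T = 341 K.

T ≈ 341 K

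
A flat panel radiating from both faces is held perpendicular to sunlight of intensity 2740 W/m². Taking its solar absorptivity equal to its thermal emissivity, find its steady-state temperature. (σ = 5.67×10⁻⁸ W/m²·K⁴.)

Absorbed flux αS = emitted flux 2εσT⁴ per unit area; with α = ε this gives T = (S/2σ)^(1/4).
T = (2740 / (2 × 5.67×10⁻⁸))^(1/4) = (2.42×10^10)^(1/4).
T = 394 K.

T ≈ 394 K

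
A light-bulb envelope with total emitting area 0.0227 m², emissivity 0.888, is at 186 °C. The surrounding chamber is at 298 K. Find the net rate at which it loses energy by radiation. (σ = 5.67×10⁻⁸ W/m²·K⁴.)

Q ≈ 41.7 W

Convert: 186 °C = 459 K.
Q = εσA(T⁴ − T_s⁴). T⁴ − T_s⁴ = (459)⁴ − (298)⁴ = 4.44×10^10 − 7.89×10^9 = 3.65×10^10 K⁴.
Q = 0.888 × 5.67×10⁻⁸ × 0.0227 × 3.65×10^10 = 41.7 W.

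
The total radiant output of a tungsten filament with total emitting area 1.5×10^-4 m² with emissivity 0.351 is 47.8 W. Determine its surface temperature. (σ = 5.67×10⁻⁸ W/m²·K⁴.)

From P = εσAT⁴, T = (P / εσA)^(1/4) = (47.8 / (0.351 × 5.67×10⁻⁸ × 1.50×10^-4))^(1/4).
T = (1.60×10^13)^(1/4) = 2000 K.

T ≈ 2000 K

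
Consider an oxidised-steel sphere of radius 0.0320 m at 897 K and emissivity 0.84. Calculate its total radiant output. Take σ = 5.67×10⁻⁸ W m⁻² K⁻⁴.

P ≈ 397 W

A = 4πr² = 4π × (0.0320)² = 0.0129 m².
P = εσAT⁴ = 0.84 × 5.67×10⁻⁸ × 0.0129 × (897)⁴ = 0.84 × 5.67×10⁻⁸ × 0.0129 × 6.47×10^11.
P = 397 W.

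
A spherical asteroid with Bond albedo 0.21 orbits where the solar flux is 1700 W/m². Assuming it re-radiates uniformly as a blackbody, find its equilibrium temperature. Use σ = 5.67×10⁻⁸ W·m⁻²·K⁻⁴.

T ≈ 277 K

Power absorbed = (1−a)S·πR²; power emitted = 4πR²σT⁴. Equating and cancelling πR²:
T = ((1−a)S / 4σ)^(1/4) = (1340 / (4 × 5.67×10⁻⁸))^(1/4) = (5.92×10^9)^(1/4).
T = 277 K.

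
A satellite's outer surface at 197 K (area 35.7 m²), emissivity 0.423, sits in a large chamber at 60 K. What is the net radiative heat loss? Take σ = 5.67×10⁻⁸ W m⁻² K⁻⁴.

Q = εσA(T⁴ − T_s⁴). T⁴ − T_s⁴ = (197)⁴ − (60)⁴ = 1.51×10^9 − 1.30×10^7 = 1.49×10^9 K⁴.
Q = 0.423 × 5.67×10⁻⁸ × 35.7 × 1.49×10^9 = 1280 W.

Q ≈ 1280 W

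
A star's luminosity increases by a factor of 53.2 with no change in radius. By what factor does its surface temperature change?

P ∝ T⁴ ⇒ T ∝ P^(1/4), so T scales by (53.2)^(1/4) = 2.70.

factor ≈ 2.70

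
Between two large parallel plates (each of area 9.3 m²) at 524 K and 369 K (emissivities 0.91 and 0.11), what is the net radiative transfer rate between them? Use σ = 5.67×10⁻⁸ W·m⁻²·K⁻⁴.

Q ≈ 3260 W

For two large parallel gray plates, q = σ(T₁⁴ − T₂⁴) / (1/ε₁ + 1/ε₂ − 1).
1/ε₁ + 1/ε₂ − 1 = 1/0.91 + 1/0.11 − 1 = 9.190.
T₁⁴ − T₂⁴ = 7.54×10^10 − 1.85×10^10 = 5.69×10^10 K⁴.
q = 5.67×10⁻⁸ × 5.69×10^10 / 9.190 = 351 W/m².
Q = q·A = 351 × 9.3 = 3260 W.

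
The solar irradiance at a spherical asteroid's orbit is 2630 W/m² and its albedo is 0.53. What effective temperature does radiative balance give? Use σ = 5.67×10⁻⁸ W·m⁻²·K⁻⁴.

T ≈ 272 K

Power absorbed = (1−a)S·πR²; power emitted = 4πR²σT⁴. Equating and cancelling πR²:
T = ((1−a)S / 4σ)^(1/4) = (1240 / (4 × 5.67×10⁻⁸))^(1/4) = (5.45×10^9)^(1/4).
T = 272 K.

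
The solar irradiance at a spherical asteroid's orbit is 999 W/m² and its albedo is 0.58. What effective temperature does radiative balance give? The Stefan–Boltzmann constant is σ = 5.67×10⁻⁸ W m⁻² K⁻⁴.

T ≈ 207 K

Power absorbed = (1−a)S·πR²; power emitted = 4πR²σT⁴. Equating and cancelling πR²:
T = ((1−a)S / 4σ)^(1/4) = (420 / (4 × 5.67×10⁻⁸))^(1/4) = (1.85×10^9)^(1/4).
T = 207 K.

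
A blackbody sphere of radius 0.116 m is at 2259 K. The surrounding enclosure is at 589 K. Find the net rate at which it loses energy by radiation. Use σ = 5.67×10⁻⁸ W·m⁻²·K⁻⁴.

A = 4πr² = 4π × (0.116)² = 0.169 m².
Q = σA(T⁴ − T_s⁴). T⁴ − T_s⁴ = (2259)⁴ − (589)⁴ = 2.60×10^13 − 1.20×10^11 = 2.59×10^13 K⁴.
Q = 5.67×10⁻⁸ × 0.169 × 2.59×10^13 = 2.49×10^5 W.

Q ≈ 2.49×10^5 W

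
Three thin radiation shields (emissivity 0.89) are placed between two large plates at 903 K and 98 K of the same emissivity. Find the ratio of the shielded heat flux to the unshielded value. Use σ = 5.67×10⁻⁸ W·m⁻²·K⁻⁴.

With N identical shields there are N+1 = 4 gaps in series, each with the same radiative resistance, so the flux falls to 1/(N+1) of its unshielded value.

ratio ≈ 0.250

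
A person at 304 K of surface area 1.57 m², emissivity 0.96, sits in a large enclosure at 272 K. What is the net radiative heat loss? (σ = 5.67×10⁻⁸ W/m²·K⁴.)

Q ≈ 262 W

Q = εσA(T⁴ − T_s⁴). T⁴ − T_s⁴ = (304)⁴ − (272)⁴ = 8.54×10^9 − 5.47×10^9 = 3.07×10^9 K⁴.
Q = 0.96 × 5.67×10⁻⁸ × 1.57 × 3.07×10^9 = 262 W.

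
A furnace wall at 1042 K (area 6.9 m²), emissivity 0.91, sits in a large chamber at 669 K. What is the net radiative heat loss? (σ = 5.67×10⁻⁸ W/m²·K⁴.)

Q = εσA(T⁴ − T_s⁴). T⁴ − T_s⁴ = (1042)⁴ − (669)⁴ = 1.18×10^12 − 2.00×10^11 = 9.79×10^11 K⁴.
Q = 0.91 × 5.67×10⁻⁸ × 6.90 × 9.79×10^11 = 3.48×10^5 W.

Q ≈ 3.48×10^5 W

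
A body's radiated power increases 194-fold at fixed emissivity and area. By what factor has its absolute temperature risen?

factor ≈ 3.73

P ∝ T⁴ ⇒ T ∝ P^(1/4), so T scales by (194)^(1/4) = 3.73.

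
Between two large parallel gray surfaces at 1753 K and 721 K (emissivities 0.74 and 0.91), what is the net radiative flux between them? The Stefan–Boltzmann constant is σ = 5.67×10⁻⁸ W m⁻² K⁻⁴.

For two large parallel gray plates, q = σ(T₁⁴ − T₂⁴) / (1/ε₁ + 1/ε₂ − 1).
1/ε₁ + 1/ε₂ − 1 = 1/0.74 + 1/0.91 − 1 = 1.450.
T₁⁴ − T₂⁴ = 9.44×10^12 − 2.70×10^11 = 9.17×10^12 K⁴.
q = 5.67×10⁻⁸ × 9.17×10^12 / 1.450 = 3.59×10^5 W/m².

q ≈ 3.59×10^5 W/m²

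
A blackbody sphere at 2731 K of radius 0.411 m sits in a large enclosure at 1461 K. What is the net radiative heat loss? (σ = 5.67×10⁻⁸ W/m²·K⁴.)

Q ≈ 6.15×10^6 W

A = 4πr² = 4π × (0.411)² = 2.12 m².
Q = σA(T⁴ − T_s⁴). T⁴ − T_s⁴ = (2731)⁴ − (1461)⁴ = 5.56×10^13 − 4.56×10^12 = 5.11×10^13 K⁴.
Q = 5.67×10⁻⁸ × 2.12 × 5.11×10^13 = 6.15×10^6 W.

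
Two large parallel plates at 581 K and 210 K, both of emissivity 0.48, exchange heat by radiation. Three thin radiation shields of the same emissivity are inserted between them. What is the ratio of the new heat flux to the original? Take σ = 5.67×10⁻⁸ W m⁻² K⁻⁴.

With N identical shields there are N+1 = 4 gaps in series, each with the same radiative resistance, so the flux falls to 1/(N+1) of its unshielded value.

ratio ≈ 0.250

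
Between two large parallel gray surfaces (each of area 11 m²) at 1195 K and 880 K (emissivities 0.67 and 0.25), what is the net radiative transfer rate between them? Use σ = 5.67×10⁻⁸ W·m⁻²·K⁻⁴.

Q ≈ 2.00×10^5 W

For two large parallel gray plates, q = σ(T₁⁴ − T₂⁴) / (1/ε₁ + 1/ε₂ − 1).
1/ε₁ + 1/ε₂ − 1 = 1/0.67 + 1/0.25 − 1 = 4.493.
T₁⁴ − T₂⁴ = 2.04×10^12 − 6.00×10^11 = 1.44×10^12 K⁴.
q = 5.67×10⁻⁸ × 1.44×10^12 / 4.493 = 18200 W/m².
Q = q·A = 18200 × 11 = 2.00×10^5 W.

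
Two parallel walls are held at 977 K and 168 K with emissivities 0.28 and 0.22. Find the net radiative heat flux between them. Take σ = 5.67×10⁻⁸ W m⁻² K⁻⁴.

For two large parallel gray plates, q = σ(T₁⁴ − T₂⁴) / (1/ε₁ + 1/ε₂ − 1).
1/ε₁ + 1/ε₂ − 1 = 1/0.28 + 1/0.22 − 1 = 7.117.
T₁⁴ − T₂⁴ = 9.11×10^11 − 7.97×10^8 = 9.10×10^11 K⁴.
q = 5.67×10⁻⁸ × 9.10×10^11 / 7.117 = 7250 W/m².

q ≈ 7250 W/m²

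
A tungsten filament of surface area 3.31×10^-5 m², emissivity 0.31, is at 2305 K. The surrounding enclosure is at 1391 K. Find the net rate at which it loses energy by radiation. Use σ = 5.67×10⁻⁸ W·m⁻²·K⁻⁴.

Q = εσA(T⁴ − T_s⁴). T⁴ − T_s⁴ = (2305)⁴ − (1391)⁴ = 2.82×10^13 − 3.74×10^12 = 2.45×10^13 K⁴.
Q = 0.31 × 5.67×10⁻⁸ × 3.31×10^-5 × 2.45×10^13 = 14.2 W.

Q ≈ 14.2 W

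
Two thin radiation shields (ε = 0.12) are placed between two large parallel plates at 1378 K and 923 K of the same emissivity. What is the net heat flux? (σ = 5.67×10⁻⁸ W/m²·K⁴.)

q ≈ 3470 W/m²

Each of the 3 gaps contributes resistance (2/ε − 1) = 2/0.12 − 1 = 15.67; total = 47.00.
q = σ(T₁⁴ − T₂⁴) / 47.00 = 5.67×10⁻⁸ × 2.88×10^12 / 47.00 = 3470 W/m².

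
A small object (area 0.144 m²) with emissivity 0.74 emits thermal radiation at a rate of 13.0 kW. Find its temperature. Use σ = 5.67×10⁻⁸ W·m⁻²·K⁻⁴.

T ≈ 1210 K

From P = εσAT⁴, T = (P / εσA)^(1/4) = (13000 / (0.74 × 5.67×10⁻⁸ × 0.144))^(1/4).
T = (2.15×10^12)^(1/4) = 1210 K.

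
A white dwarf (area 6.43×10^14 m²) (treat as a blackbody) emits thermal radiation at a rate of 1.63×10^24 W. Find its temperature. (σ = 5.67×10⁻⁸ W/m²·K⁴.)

From P = σAT⁴, T = (P / σA)^(1/4) = (1.63×10^24 / (5.67×10⁻⁸ × 6.43×10^14))^(1/4).
T = (4.47×10^16)^(1/4) = 14500 K.

T ≈ 14500 K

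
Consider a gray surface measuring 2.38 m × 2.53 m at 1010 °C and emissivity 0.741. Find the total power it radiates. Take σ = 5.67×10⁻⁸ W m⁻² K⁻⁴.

A = 2.38 × 2.53 = 6.02 m².
1010 °C = 1283 K.
P = εσAT⁴ = 0.741 × 5.67×10⁻⁸ × 6.02 × (1283)⁴ = 0.741 × 5.67×10⁻⁸ × 6.02 × 2.71×10^12.
P = 6.85×10^5 W.

P ≈ 6.85×10^5 W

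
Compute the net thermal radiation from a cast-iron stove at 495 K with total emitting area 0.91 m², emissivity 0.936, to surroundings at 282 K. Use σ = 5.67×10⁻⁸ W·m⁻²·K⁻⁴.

Q = εσA(T⁴ − T_s⁴). T⁴ − T_s⁴ = (495)⁴ − (282)⁴ = 6.00×10^10 − 6.32×10^9 = 5.37×10^10 K⁴.
Q = 0.936 × 5.67×10⁻⁸ × 0.910 × 5.37×10^10 = 2590 W.

Q ≈ 2590 W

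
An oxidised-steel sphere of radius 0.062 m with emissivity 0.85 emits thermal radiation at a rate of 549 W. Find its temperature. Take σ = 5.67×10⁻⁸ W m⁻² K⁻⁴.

T ≈ 697 K

A = 4πr² = 4π × (0.062)² = 0.0483 m².
From P = εσAT⁴, T = (P / εσA)^(1/4) = (549 / (0.85 × 5.67×10⁻⁸ × 0.0483))^(1/4).
T = (2.36×10^11)^(1/4) = 697 K.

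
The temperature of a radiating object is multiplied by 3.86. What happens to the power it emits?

factor ≈ 222

P ∝ T⁴, so the power scales as (3.86)⁴ = 222.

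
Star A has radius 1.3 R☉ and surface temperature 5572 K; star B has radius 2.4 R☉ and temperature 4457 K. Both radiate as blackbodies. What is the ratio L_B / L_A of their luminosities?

L = 4πR²σT⁴ ∝ R²T⁴, so L_B/L_A = (2.4/1.3)² × (4457/5572)⁴ = 3.41 × 0.409 = 1.40.

L_B/L_A ≈ 1.40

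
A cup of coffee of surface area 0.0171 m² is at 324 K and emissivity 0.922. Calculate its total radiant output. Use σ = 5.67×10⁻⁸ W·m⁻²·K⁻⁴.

P ≈ 9.85 W

Stefan–Boltzmann: P = εσAT⁴ = 0.922 × 5.67×10⁻⁸ × 0.0171 × (324)⁴ = 0.922 × 5.67×10⁻⁸ × 0.0171 × 1.10×10^10.
P = 9.85 W.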